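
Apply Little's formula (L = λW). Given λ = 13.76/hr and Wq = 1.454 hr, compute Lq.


Lq = λWq = 13.76·1.454 = 20.0070

Final: 20.0070


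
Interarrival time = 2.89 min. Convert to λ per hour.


λ = 1/(interarrival time) in consistent units.
1 hour = 60 min, so λ = 60/2.89 = 20.7612 per hour

Final: 20.7612 /hr


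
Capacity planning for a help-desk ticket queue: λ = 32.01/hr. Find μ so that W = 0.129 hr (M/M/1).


W = 1/(μ−λ) ⇒ μ − λ = 1/W = 1/0.129 = 7.7519
μ = λ + 1/W = 32.01 + 7.7519 = 39.7619 per hr

Final: 39.7619 /hr


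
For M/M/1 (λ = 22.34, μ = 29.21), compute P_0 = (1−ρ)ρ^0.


ρ = 22.34/29.21 = 0.7648
P_n = (1−ρ)·ρ^n = (1 − 0.7648)·0.7648^0 = 0.2352·1.000000 = 0.235193

Final: 0.235193


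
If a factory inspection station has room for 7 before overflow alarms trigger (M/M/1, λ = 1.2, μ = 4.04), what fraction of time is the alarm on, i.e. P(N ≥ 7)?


ρ = 1.2/4.04 = 0.2970
P(N ≥ n) = ρ^n = 0.2970^7 = 0.0002040

Final: 0.0002040


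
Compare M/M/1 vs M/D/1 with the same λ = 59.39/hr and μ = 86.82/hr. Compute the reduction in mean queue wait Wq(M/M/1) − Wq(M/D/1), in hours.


ρ = 59.39/86.82 = 0.6841
Wq(M/M/1) = ρ/(μ−λ) = 0.6841/27.43 = 0.02494 hr
Wq(M/D/1) = ρ/(2(μ−λ)) = 0.01247 hr
Savings = 0.02494 − 0.01247 = 0.01247 hr

Final: 0.01247 hr


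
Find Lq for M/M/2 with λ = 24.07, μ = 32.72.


a = λ/μ = 0.7356; ρ = a/2 = 0.3678
P₀ = 0.462183
Lq = P₀·a^c·ρ / (c!·(1−ρ)²) = 0.462183·0.54116·0.3678/(2·0.39965)
= 0.11510

Final: 0.11510


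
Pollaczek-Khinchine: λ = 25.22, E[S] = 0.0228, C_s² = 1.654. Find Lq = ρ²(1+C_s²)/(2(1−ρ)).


ρ = λ·E[S] = 25.22·0.0228 = 0.5750
Lq = ρ²(1+C_s²)/(2(1−ρ)) = 0.3306·(1+1.654)/(2·0.4250)
= 0.3306·2.6540/0.8500 = 1.03242

Final: 1.03242


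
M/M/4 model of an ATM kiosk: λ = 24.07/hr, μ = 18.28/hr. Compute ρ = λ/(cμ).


ρ = λ/(cμ) = 24.07/(4·18.28) = 24.07/73.12 = 0.3292

Final: 0.3292


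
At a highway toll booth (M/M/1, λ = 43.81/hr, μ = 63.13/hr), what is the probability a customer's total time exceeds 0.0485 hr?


W ~ Exponential(μ−λ) for M/M/1.
μ − λ = 63.13 − 43.81 = 19.3200
P(W > t) = e^{−(μ−λ)t} = e^{−0.9370} = 0.391794

Final: 0.391794


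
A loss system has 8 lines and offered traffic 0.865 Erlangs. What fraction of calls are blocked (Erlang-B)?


B(c,a) = (a^c/c!) / Σ_{k=0}^{c} a^k/k!
a^8/8! = 0.000007773
Σ terms (k=0..8): 1.00000 + 0.86500 + 0.37411 + 0.10787 + 0.02333 + 0.004036 + 0.0005818 + 0.00007189 + 0.000007773 = 2.375005
B = 0.000007773/2.375005 = 0.000003273

Final: 0.000003273


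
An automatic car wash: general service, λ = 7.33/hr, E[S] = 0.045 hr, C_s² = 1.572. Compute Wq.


ρ = λ·E[S] = 7.33·0.045 = 0.3298
E[S²] = E[S]²(1+C_s²) = 0.045²·(1+1.572) = 0.005208
Wq = λ·E[S²]/(2(1−ρ)) = 7.33·0.005208/(2·0.6702) = 0.02848 hr

Final: 0.02848 hr


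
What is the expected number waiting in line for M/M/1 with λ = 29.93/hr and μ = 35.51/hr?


ρ = 29.93/35.51 = 0.8429
Lq = ρ²/(1−ρ) = 0.7104/0.1571 = 4.5209

Final: 4.5209


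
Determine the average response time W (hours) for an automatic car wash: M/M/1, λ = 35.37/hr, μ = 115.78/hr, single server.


W = 1/(μ−λ) = 1/(115.78 − 35.37) = 1/80.41 = 0.01244 hr

Final: 0.01244 hr


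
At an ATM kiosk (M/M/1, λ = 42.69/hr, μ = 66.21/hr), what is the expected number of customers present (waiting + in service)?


ρ = λ/μ = 42.69/66.21 = 0.6448
L = ρ/(1−ρ) = 0.6448/(1 − 0.6448) = 0.6448/0.3552 = 1.8151

Final: 1.8151


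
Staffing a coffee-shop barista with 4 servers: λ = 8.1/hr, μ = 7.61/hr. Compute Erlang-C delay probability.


a = λ/μ = 1.0644; ρ = a/4 = 0.2661
P₀ = 0.344270 (from M/M/c formula)
C(c,a) = [a^c/(c!(1−ρ))]·P₀ = [1.28352/(24·0.7339)]·0.344270
= 0.07287·0.344270 = 0.025087

Final: 0.025087


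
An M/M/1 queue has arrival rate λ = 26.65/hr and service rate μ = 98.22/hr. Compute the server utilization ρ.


ρ = λ/μ = 26.65/98.22 = 0.2713

Final: 0.2713


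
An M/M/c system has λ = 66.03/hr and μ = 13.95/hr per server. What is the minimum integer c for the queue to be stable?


Stability requires cμ > λ ⇔ c > λ/μ.
λ/μ = 66.03/13.95 = 4.7333
Minimum integer c = ⌊4.7333⌋ + 1 = 5
Check: 5·13.95 = 69.75 > 66.03, while 4·13.95 = 55.80 ≤ 66.03

Final: 5 servers


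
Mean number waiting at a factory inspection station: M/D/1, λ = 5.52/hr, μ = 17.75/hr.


ρ = 5.52/17.75 = 0.3110
M/D/1: Lq = ρ²/(2(1−ρ)) = 0.09671/(2·0.6890) = 0.07018

Final: 0.07018


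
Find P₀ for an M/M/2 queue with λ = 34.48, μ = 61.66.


a = λ/μ = 34.48/61.66 = 0.5592; ρ = a/c = 0.2796
Σ_{k=0}^{1} a^k/k! (terms k=0..1) = 1.00000 + 0.55920 = 1.55920
Tail: a^2/(2!(1−ρ)) = 0.31270/(2·0.7204) = 0.21703
P₀ = 1/(1.55920 + 0.21703) = 1/1.77623 = 0.562991

Final: 0.562991


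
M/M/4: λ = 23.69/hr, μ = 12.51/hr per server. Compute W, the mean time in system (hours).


a = 1.8937; ρ = 0.4734; P₀ = 0.146283
Lq = P₀·a^c·ρ/(c!(1−ρ)²) = 0.13382
Wq = Lq/λ = 0.13382/23.69 = 0.005649 hr
W = Wq + 1/μ = 0.005649 + 0.07994 = 0.08559 hr

Final: 0.08559 hr


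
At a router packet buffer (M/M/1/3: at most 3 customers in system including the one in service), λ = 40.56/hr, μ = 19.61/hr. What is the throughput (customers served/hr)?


ρ = 2.0683; P_K = (1−ρ)ρ^3/(1−ρ^4) = 0.546373
λ_eff = λ(1 − P_K) = 40.56·(1 − 0.546373) = 40.56·0.453627 = 18.3991 /hr

Final: 18.3991 /hr


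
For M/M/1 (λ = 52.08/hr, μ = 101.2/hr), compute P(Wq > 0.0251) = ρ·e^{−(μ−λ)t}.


ρ = 52.08/101.2 = 0.5146
P(Wq > t) = ρ·e^{−(μ−λ)t} = 0.5146·e^{−1.2329}
= 0.5146·0.291443 = 0.149984

Final: 0.149984


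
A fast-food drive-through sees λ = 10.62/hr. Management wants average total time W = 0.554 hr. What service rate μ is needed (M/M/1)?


W = 1/(μ−λ) ⇒ μ − λ = 1/W = 1/0.554 = 1.8051
μ = λ + 1/W = 10.62 + 1.8051 = 12.4251 per hr

Final: 12.4251 /hr


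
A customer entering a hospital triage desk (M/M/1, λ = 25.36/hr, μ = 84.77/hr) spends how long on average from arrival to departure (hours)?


W = 1/(μ−λ) = 1/(84.77 − 25.36) = 1/59.41 = 0.01683 hr

Final: 0.01683 hr


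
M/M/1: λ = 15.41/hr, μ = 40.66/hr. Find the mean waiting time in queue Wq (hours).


ρ = 15.41/40.66 = 0.3790
Wq = ρ/(μ−λ) = 0.3790/(40.66 − 15.41) = 0.3790/25.25 = 0.01501 hr

Final: 0.01501 hr


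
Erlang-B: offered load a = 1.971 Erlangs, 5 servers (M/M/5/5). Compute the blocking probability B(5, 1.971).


B(c,a) = (a^c/c!) / Σ_{k=0}^{c} a^k/k!
a^5/5! = 0.247886
Σ terms (k=0..5): 1.00000 + 1.97100 + 1.94242 + 1.27617 + 0.62883 + 0.24789 = 7.066310
B = 0.247886/7.066310 = 0.035080

Final: 0.035080


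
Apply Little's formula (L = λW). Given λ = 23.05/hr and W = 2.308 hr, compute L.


L = λW = 23.05·2.308 = 53.1994

Final: 53.1994


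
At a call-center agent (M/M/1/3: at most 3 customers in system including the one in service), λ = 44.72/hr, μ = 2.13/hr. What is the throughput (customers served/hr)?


ρ = 20.9953; P_K = (1−ρ)ρ^3/(1−ρ^4) = 0.952375
λ_eff = λ(1 − P_K) = 44.72·(1 − 0.952375) = 44.72·0.047625 = 2.1298 /hr

Final: 2.1298 /hr


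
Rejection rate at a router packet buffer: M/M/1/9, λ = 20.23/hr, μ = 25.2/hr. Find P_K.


ρ = λ/μ = 20.23/25.2 = 0.8028
P_K = (1−ρ)ρ^K/(1−ρ^(K+1)) = (0.1972·0.138471)/(1 − 0.111161)
= 0.027310/0.888839 = 0.030725

Final: 0.030725


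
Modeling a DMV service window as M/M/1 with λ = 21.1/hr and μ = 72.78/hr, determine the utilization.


ρ = λ/μ = 21.1/72.78 = 0.2899

Final: 0.2899


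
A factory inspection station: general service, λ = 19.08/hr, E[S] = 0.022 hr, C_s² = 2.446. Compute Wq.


ρ = λ·E[S] = 19.08·0.022 = 0.4198
E[S²] = E[S]²(1+C_s²) = 0.022²·(1+2.446) = 0.001668
Wq = λ·E[S²]/(2(1−ρ)) = 19.08·0.001668/(2·0.5802) = 0.02742 hr

Final: 0.02742 hr


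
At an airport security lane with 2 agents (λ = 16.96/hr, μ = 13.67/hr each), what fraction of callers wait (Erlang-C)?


a = λ/μ = 1.2407; ρ = a/2 = 0.6203
P₀ = 0.234312 (from M/M/c formula)
C(c,a) = [a^c/(c!(1−ρ))]·P₀ = [1.53927/(2·0.3797)]·0.234312
= 2.02715·0.234312 = 0.474985

Final: 0.474985


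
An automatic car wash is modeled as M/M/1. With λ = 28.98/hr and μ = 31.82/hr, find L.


ρ = λ/μ = 28.98/31.82 = 0.9107
L = ρ/(1−ρ) = 0.9107/(1 − 0.9107) = 0.9107/0.08925 = 10.2042

Final: 10.2042


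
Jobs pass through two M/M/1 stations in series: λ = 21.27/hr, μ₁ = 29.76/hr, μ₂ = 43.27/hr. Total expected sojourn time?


Each node sees arrival rate λ = 21.27/hr (tandem ⇒ throughput preserved).
W₁ = 1/(μ₁−λ) = 1/(29.76−21.27) = 0.11779 hr
W₂ = 1/(μ₂−λ) = 1/(43.27−21.27) = 0.04545 hr
W_total = W₁ + W₂ = 0.11779 + 0.04545 = 0.16324 hr

Final: 0.16324 hr


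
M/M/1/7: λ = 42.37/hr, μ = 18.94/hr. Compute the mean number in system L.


ρ = 42.37/18.94 = 2.2371
L = ρ[1 − (K+1)ρ^K + Kρ^(K+1)] / [(1−ρ)(1−ρ^(K+1))]
Numerator: 2.2371·(1 − 8·280.381546 + 7·627.231578) = 4806.486536
Denominator: (-1.2371)·(-626.231578) = 774.688800
L = 4806.486536/774.688800 = 6.2044

Final: 6.2044


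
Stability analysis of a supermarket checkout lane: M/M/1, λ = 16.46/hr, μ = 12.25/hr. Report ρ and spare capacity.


Total capacity cμ = 1·12.25 = 12.25/hr
ρ = λ/(cμ) = 16.46/12.25 = 1.3437
Stable ⇔ ρ < 1: NO
Spare capacity = cμ − λ = 12.25 − 16.46 = -4.21/hr

Final: ρ = 1.3437; unstable; margin = -4.21/hr


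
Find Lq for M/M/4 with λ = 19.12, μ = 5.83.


a = λ/μ = 3.2796; ρ = a/4 = 0.8199
P₀ = 0.023641
Lq = P₀·a^c·ρ / (c!·(1−ρ)²) = 0.023641·115.68508·0.8199/(24·0.03244)
= 2.88033

Final: 2.88033


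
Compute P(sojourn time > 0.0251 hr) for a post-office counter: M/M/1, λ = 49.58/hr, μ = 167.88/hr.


W ~ Exponential(μ−λ) for M/M/1.
μ − λ = 167.88 − 49.58 = 118.3000
P(W > t) = e^{−(μ−λ)t} = e^{−2.9693} = 0.051338

Final: 0.051338


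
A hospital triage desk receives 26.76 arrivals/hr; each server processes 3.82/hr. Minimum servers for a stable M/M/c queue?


Stability requires cμ > λ ⇔ c > λ/μ.
λ/μ = 26.76/3.82 = 7.0052
Minimum integer c = ⌊7.0052⌋ + 1 = 8
Check: 8·3.82 = 30.56 > 26.76, while 7·3.82 = 26.74 ≤ 26.76

Final: 8 servers


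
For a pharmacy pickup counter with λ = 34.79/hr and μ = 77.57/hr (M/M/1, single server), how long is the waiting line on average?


ρ = 34.79/77.57 = 0.4485
Lq = ρ²/(1−ρ) = 0.2012/0.5515 = 0.3647

Final: 0.3647


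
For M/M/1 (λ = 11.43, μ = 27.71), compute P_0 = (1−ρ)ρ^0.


ρ = 11.43/27.71 = 0.4125
P_n = (1−ρ)·ρ^n = (1 − 0.4125)·0.4125^0 = 0.5875·1.000000 = 0.587514

Final: 0.587514


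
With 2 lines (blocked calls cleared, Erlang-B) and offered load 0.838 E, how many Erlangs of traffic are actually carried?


B(2,0.838) = 0.160394 (Erlang-B)
Carried load = a(1 − B) = 0.838·(1 − 0.160394) = 0.838·0.839606 = 0.7036 E

Final: 0.7036 Erlangs


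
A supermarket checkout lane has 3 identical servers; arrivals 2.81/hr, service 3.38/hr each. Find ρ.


ρ = λ/(cμ) = 2.81/(3·3.38) = 2.81/10.14 = 0.2771

Final: 0.2771


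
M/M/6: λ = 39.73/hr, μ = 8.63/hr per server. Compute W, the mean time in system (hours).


a = 4.6037; ρ = 0.7673; P₀ = 0.007985
Lq = P₀·a^c·ρ/(c!(1−ρ)²) = 1.49593
Wq = Lq/λ = 1.49593/39.73 = 0.03765 hr
W = Wq + 1/μ = 0.03765 + 0.11587 = 0.15353 hr

Final: 0.15353 hr


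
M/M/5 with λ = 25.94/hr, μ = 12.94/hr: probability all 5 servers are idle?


a = λ/μ = 25.94/12.94 = 2.0046; ρ = a/c = 0.4009
Σ_{k=0}^{4} a^k/k! (terms k=0..4) = 1.00000 + 2.00464 + 2.00928 + 1.34263 + 0.67287 = 7.02942
Tail: a^5/(5!(1−ρ)) = 32.37267/(120·0.5991) = 0.45032
P₀ = 1/(7.02942 + 0.45032) = 1/7.47974 = 0.133695

Final: 0.133695


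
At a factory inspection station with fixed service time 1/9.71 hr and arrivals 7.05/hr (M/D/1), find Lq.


ρ = 7.05/9.71 = 0.7261
M/D/1: Lq = ρ²/(2(1−ρ)) = 0.5272/(2·0.2739) = 0.96216

Final: 0.96216


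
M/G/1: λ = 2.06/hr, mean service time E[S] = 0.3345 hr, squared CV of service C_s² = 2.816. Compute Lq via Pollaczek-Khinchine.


ρ = λ·E[S] = 2.06·0.3345 = 0.6891
Lq = ρ²(1+C_s²)/(2(1−ρ)) = 0.4748·(1+2.816)/(2·0.3109)
= 0.4748·3.8160/0.6219 = 2.91368

Final: 2.91368


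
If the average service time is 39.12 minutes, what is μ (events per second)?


μ = 1/(service time) in consistent units.
1 second = 0.0166667 min, so μ = 0.0166667/39.12 = 0.0004260 per second

Final: 0.0004260 /sec


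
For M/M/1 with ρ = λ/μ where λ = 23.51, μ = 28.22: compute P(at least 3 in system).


ρ = 23.51/28.22 = 0.8331
P(N ≥ n) = ρ^n = 0.8331^3 = 0.578212

Final: 0.578212


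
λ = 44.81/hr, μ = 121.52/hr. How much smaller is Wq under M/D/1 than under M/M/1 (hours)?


ρ = 44.81/121.52 = 0.3687
Wq(M/M/1) = ρ/(μ−λ) = 0.3687/76.71 = 0.004807 hr
Wq(M/D/1) = ρ/(2(μ−λ)) = 0.002404 hr
Savings = 0.004807 − 0.002404 = 0.002404 hr

Final: 0.002404 hr


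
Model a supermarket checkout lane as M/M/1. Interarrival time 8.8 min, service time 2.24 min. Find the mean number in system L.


λ = 60/8.8 = 6.8182 /hr
μ = 60/2.24 = 26.7857 /hr
ρ = λ/μ = 6.8182/26.7857 = 0.2545
L = ρ/(1−ρ) = 0.2545/0.7455 = 0.3415

Final: 0.3415


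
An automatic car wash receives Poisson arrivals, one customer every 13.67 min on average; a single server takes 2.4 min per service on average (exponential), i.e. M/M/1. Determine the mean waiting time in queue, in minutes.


λ = 60/13.67 = 4.3892 /hr
μ = 60/2.4 = 25.0000 /hr
ρ = λ/μ = 4.3892/25.0000 = 0.1756
Wq = ρ/(μ−λ) = 0.1756/(25.0000−4.3892) = 0.008518 hr
In minutes: 0.008518·60 = 0.5111 min

Final: 0.5111 min


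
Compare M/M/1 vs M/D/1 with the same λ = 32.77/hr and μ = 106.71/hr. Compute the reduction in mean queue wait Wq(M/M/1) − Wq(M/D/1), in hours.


ρ = 32.77/106.71 = 0.3071
Wq(M/M/1) = ρ/(μ−λ) = 0.3071/73.94 = 0.004153 hr
Wq(M/D/1) = ρ/(2(μ−λ)) = 0.002077 hr
Savings = 0.004153 − 0.002077 = 0.002077 hr

Final: 0.002077 hr


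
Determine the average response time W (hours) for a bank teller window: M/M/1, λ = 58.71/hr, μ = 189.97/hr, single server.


W = 1/(μ−λ) = 1/(189.97 − 58.71) = 1/131.26 = 0.007618 hr

Final: 0.007618 hr


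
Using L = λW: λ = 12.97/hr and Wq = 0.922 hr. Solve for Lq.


Lq = λWq = 12.97·0.922 = 11.9583

Final: 11.9583


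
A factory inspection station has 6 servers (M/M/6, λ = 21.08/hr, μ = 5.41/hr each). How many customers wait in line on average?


a = λ/μ = 3.8965; ρ = a/6 = 0.6494
P₀ = 0.018761
Lq = P₀·a^c·ρ / (c!·(1−ρ)²) = 0.018761·3499.77439·0.6494/(720·0.12291)
= 0.48184

Final: 0.48184


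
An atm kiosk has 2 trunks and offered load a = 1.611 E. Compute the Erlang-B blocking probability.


B(c,a) = (a^c/c!) / Σ_{k=0}^{c} a^k/k!
a^2/2! = 1.297660
Σ terms (k=0..2): 1.00000 + 1.61100 + 1.29766 = 3.908660
B = 1.297660/3.908660 = 0.331996

Final: 0.331996


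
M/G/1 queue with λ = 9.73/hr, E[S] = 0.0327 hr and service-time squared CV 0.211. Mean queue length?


ρ = λ·E[S] = 9.73·0.0327 = 0.3182
Lq = ρ²(1+C_s²)/(2(1−ρ)) = 0.1012·(1+0.211)/(2·0.6818)
= 0.1012·1.2110/1.3637 = 0.08990

Final: 0.08990


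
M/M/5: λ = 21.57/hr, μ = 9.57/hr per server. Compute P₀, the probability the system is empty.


a = λ/μ = 21.57/9.57 = 2.2539; ρ = a/c = 0.4508
Σ_{k=0}^{4} a^k/k! (terms k=0..4) = 1.00000 + 2.25392 + 2.54007 + 1.90837 + 1.07533 = 8.77770
Tail: a^5/(5!(1−ρ)) = 58.16892/(120·0.5492) = 0.88260
P₀ = 1/(8.77770 + 0.88260) = 1/9.66030 = 0.103516

Final: 0.103516


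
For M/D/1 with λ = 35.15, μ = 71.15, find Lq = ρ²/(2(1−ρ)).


ρ = 35.15/71.15 = 0.4940
M/D/1: Lq = ρ²/(2(1−ρ)) = 0.2441/(2·0.5060) = 0.24118

Final: 0.24118


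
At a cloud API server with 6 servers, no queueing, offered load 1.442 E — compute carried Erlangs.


B(6,1.442) = 0.002955 (Erlang-B)
Carried load = a(1 − B) = 1.442·(1 − 0.002955) = 1.442·0.997045 = 1.4377 E

Final: 1.4377 Erlangs


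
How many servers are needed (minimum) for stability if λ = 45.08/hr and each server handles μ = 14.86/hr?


Stability requires cμ > λ ⇔ c > λ/μ.
λ/μ = 45.08/14.86 = 3.0336
Minimum integer c = ⌊3.0336⌋ + 1 = 4
Check: 4·14.86 = 59.44 > 45.08, while 3·14.86 = 44.58 ≤ 45.08

Final: 4 servers


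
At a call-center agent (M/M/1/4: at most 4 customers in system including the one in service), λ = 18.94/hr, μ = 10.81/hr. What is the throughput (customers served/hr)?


ρ = 1.7521; P_K = (1−ρ)ρ^4/(1−ρ^5) = 0.456924
λ_eff = λ(1 − P_K) = 18.94·(1 − 0.456924) = 18.94·0.543076 = 10.2859 /hr

Final: 10.2859 /hr


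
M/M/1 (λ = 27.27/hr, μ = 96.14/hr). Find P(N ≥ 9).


ρ = 27.27/96.14 = 0.2836
P(N ≥ n) = ρ^n = 0.2836^9 = 0.00001189

Final: 0.00001189


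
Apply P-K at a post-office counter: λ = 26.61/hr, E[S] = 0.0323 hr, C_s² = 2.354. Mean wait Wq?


ρ = λ·E[S] = 26.61·0.0323 = 0.8595
E[S²] = E[S]²(1+C_s²) = 0.0323²·(1+2.354) = 0.003499
Wq = λ·E[S²]/(2(1−ρ)) = 26.61·0.003499/(2·0.1405) = 0.33137 hr

Final: 0.33137 hr


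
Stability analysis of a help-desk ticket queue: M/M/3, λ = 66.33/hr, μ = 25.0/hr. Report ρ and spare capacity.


Total capacity cμ = 3·25.0 = 75.00/hr
ρ = λ/(cμ) = 66.33/75.00 = 0.8844
Stable ⇔ ρ < 1: YES
Spare capacity = cμ − λ = 75.00 − 66.33 = 8.67/hr

Final: ρ = 0.8844; stable; margin = 8.67/hr


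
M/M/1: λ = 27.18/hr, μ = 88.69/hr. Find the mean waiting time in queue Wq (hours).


ρ = 27.18/88.69 = 0.3065
Wq = ρ/(μ−λ) = 0.3065/(88.69 − 27.18) = 0.3065/61.51 = 0.004982 hr

Final: 0.004982 hr


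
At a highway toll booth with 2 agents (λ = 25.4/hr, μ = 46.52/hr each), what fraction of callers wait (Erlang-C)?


a = λ/μ = 0.5460; ρ = a/2 = 0.2730
P₀ = 0.571091 (from M/M/c formula)
C(c,a) = [a^c/(c!(1−ρ))]·P₀ = [0.29812/(2·0.7270)]·0.571091
= 0.20503·0.571091 = 0.117093

Final: 0.117093


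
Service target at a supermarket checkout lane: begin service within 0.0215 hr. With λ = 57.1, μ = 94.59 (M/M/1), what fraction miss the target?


ρ = 57.1/94.59 = 0.6037
P(Wq > t) = ρ·e^{−(μ−λ)t} = 0.6037·e^{−0.8060}
= 0.6037·0.446625 = 0.269609

Final: 0.269609


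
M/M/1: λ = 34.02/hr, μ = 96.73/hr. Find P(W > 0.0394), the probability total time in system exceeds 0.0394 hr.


W ~ Exponential(μ−λ) for M/M/1.
μ − λ = 96.73 − 34.02 = 62.7100
P(W > t) = e^{−(μ−λ)t} = e^{−2.4708} = 0.084519

Final: 0.084519


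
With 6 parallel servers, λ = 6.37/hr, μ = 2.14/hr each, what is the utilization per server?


ρ = λ/(cμ) = 6.37/(6·2.14) = 6.37/12.84 = 0.4961

Final: 0.4961


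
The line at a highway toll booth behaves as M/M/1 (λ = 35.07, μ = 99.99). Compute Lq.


ρ = 35.07/99.99 = 0.3507
Lq = ρ²/(1−ρ) = 0.1230/0.6493 = 0.1895

Final: 0.1895


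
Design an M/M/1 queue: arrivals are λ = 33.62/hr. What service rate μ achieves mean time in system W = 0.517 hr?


W = 1/(μ−λ) ⇒ μ − λ = 1/W = 1/0.517 = 1.9342
μ = λ + 1/W = 33.62 + 1.9342 = 35.5542 per hr

Final: 35.5542 /hr


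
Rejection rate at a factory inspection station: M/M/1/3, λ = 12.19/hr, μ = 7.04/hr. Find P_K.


ρ = λ/μ = 12.19/7.04 = 1.7315
P_K = (1−ρ)ρ^K/(1−ρ^(K+1)) = (-0.7315·5.191503)/(1 − 8.989265)
= -3.797762/-7.989265 = 0.475358

Final: 0.475358


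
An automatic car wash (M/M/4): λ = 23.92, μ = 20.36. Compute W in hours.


a = 1.1749; ρ = 0.2937; P₀ = 0.307914
Lq = P₀·a^c·ρ/(c!(1−ρ)²) = 0.01439
Wq = Lq/λ = 0.01439/23.92 = 0.0006017 hr
W = Wq + 1/μ = 0.0006017 + 0.04912 = 0.04972 hr

Final: 0.04972 hr


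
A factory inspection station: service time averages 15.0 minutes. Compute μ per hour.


μ = 1/(service time) in consistent units.
1 hour = 60 min, so μ = 60/15.0 = 4.0000 per hour

Final: 4.0000 /hr


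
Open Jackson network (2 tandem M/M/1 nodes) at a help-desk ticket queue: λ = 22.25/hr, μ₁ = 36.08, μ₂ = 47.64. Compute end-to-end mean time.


Each node sees arrival rate λ = 22.25/hr (tandem ⇒ throughput preserved).
W₁ = 1/(μ₁−λ) = 1/(36.08−22.25) = 0.07231 hr
W₂ = 1/(μ₂−λ) = 1/(47.64−22.25) = 0.03939 hr
W_total = W₁ + W₂ = 0.07231 + 0.03939 = 0.11169 hr

Final: 0.11169 hr


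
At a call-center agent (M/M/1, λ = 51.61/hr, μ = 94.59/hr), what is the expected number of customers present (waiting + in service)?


ρ = λ/μ = 51.61/94.59 = 0.5456
L = ρ/(1−ρ) = 0.5456/(1 − 0.5456) = 0.5456/0.4544 = 1.2008

Final: 1.2008


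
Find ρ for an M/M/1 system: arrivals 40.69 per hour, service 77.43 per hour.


ρ = λ/μ = 40.69/77.43 = 0.5255

Final: 0.5255


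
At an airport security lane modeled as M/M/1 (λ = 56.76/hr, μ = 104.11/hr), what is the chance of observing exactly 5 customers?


ρ = 56.76/104.11 = 0.5452
P_n = (1−ρ)·ρ^n = (1 − 0.5452)·0.5452^5 = 0.4548·0.048167 = 0.021907

Final: 0.021907


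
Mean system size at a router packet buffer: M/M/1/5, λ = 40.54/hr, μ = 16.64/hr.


ρ = 40.54/16.64 = 2.4363
L = ρ[1 − (K+1)ρ^K + Kρ^(K+1)] / [(1−ρ)(1−ρ^(K+1))]
Numerator: 2.4363·(1 − 6·85.832569 + 5·209.113723) = 1295.070767
Denominator: (-1.4363)·(-208.113723) = 298.913340
L = 1295.070767/298.913340 = 4.3326

Final: 4.3326


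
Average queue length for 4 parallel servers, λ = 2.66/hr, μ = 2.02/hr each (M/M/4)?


a = λ/μ = 1.3168; ρ = a/4 = 0.3292
P₀ = 0.266581
Lq = P₀·a^c·ρ / (c!·(1−ρ)²) = 0.266581·3.00691·0.3292/(24·0.44996)
= 0.02444

Final: 0.02444


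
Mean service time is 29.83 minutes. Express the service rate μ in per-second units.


μ = 1/(service time) in consistent units.
1 second = 0.0166667 min, so μ = 0.0166667/29.83 = 0.0005587 per second

Final: 0.0005587 /sec


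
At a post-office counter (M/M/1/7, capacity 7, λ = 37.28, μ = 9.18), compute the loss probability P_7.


ρ = λ/μ = 37.28/9.18 = 4.0610
P_K = (1−ρ)ρ^K/(1−ρ^(K+1)) = (-3.0610·18215.141838)/(1 − 73971.730689)
= -55756.588851/-73970.730689 = 0.753766

Final: 0.753766


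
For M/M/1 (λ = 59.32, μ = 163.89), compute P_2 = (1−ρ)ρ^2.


ρ = 59.32/163.89 = 0.3620
P_n = (1−ρ)·ρ^n = (1 − 0.3620)·0.3620^2 = 0.6380·0.131008 = 0.083590

Final: 0.083590


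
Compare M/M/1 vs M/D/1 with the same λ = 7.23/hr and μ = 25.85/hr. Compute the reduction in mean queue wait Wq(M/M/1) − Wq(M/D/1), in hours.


ρ = 7.23/25.85 = 0.2797
Wq(M/M/1) = ρ/(μ−λ) = 0.2797/18.62 = 0.01502 hr
Wq(M/D/1) = ρ/(2(μ−λ)) = 0.007510 hr
Savings = 0.01502 − 0.007510 = 0.007510 hr

Final: 0.007510 hr


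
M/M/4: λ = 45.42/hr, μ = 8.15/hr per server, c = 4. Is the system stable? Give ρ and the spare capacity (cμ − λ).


Total capacity cμ = 4·8.15 = 32.60/hr
ρ = λ/(cμ) = 45.42/32.60 = 1.3933
Stable ⇔ ρ < 1: NO
Spare capacity = cμ − λ = 32.60 − 45.42 = -12.82/hr

Final: ρ = 1.3933; unstable; margin = -12.82/hr


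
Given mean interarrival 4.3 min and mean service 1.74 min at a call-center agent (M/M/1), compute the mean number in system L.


λ = 60/4.3 = 13.9535 /hr
μ = 60/1.74 = 34.4828 /hr
ρ = λ/μ = 13.9535/34.4828 = 0.4047
L = ρ/(1−ρ) = 0.4047/0.5953 = 0.6797

Final: 0.6797


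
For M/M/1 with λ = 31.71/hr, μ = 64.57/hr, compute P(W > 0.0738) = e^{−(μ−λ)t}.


W ~ Exponential(μ−λ) for M/M/1.
μ − λ = 64.57 − 31.71 = 32.8600
P(W > t) = e^{−(μ−λ)t} = e^{−2.4251} = 0.088472

Final: 0.088472


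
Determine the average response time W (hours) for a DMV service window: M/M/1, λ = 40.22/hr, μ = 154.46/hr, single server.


W = 1/(μ−λ) = 1/(154.46 − 40.22) = 1/114.24 = 0.008754 hr

Final: 0.008754 hr


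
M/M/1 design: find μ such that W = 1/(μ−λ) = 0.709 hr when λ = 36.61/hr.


W = 1/(μ−λ) ⇒ μ − λ = 1/W = 1/0.709 = 1.4104
μ = λ + 1/W = 36.61 + 1.4104 = 38.0204 per hr

Final: 38.0204 /hr


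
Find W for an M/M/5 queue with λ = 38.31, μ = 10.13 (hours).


a = 3.7818; ρ = 0.7564; P₀ = 0.017879
Lq = P₀·a^c·ρ/(c!(1−ρ)²) = 1.46872
Wq = Lq/λ = 1.46872/38.31 = 0.03834 hr
W = Wq + 1/μ = 0.03834 + 0.09872 = 0.13705 hr

Final: 0.13705 hr


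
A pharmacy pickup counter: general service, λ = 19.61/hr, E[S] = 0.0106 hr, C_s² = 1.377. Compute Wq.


ρ = λ·E[S] = 19.61·0.0106 = 0.2079
E[S²] = E[S]²(1+C_s²) = 0.0106²·(1+1.377) = 0.0002671
Wq = λ·E[S²]/(2(1−ρ)) = 19.61·0.0002671/(2·0.7921) = 0.003306 hr

Final: 0.003306 hr


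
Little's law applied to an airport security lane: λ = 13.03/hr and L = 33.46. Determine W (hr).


W = L/λ = 33.46/13.03 = 2.5679 hr

Final: 2.5679 hr


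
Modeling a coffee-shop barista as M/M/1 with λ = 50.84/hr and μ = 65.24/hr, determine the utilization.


ρ = λ/μ = 50.84/65.24 = 0.7793

Final: 0.7793


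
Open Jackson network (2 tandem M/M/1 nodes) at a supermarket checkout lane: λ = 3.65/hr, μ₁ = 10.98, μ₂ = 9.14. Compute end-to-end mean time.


Each node sees arrival rate λ = 3.65/hr (tandem ⇒ throughput preserved).
W₁ = 1/(μ₁−λ) = 1/(10.98−3.65) = 0.13643 hr
W₂ = 1/(μ₂−λ) = 1/(9.14−3.65) = 0.18215 hr
W_total = W₁ + W₂ = 0.13643 + 0.18215 = 0.31858 hr

Final: 0.31858 hr


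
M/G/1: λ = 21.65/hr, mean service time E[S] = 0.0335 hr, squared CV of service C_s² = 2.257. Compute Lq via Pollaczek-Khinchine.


ρ = λ·E[S] = 21.65·0.0335 = 0.7253
Lq = ρ²(1+C_s²)/(2(1−ρ)) = 0.5260·(1+2.257)/(2·0.2747)
= 0.5260·3.2570/0.5494 = 3.11814

Final: 3.11814


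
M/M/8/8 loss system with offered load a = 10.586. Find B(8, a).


B(c,a) = (a^c/c!) / Σ_{k=0}^{c} a^k/k!
a^8/8! = 3911.421276
Σ terms (k=0..8): 1.00000 + 10.58600 + 56.03170 + 197.71719 + 523.25853 + 1107.84296 + 1954.60426 + 2955.92010 + 3911.42128 = 10718.382015
B = 3911.421276/10718.382015 = 0.364926

Final: 0.364926


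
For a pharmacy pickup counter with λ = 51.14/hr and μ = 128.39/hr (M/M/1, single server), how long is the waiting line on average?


ρ = 51.14/128.39 = 0.3983
Lq = ρ²/(1−ρ) = 0.1587/0.6017 = 0.2637

Final: 0.2637


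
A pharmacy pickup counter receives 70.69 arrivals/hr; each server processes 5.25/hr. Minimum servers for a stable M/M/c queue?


Stability requires cμ > λ ⇔ c > λ/μ.
λ/μ = 70.69/5.25 = 13.4648
Minimum integer c = ⌊13.4648⌋ + 1 = 14
Check: 14·5.25 = 73.50 > 70.69, while 13·5.25 = 68.25 ≤ 70.69

Final: 14 servers


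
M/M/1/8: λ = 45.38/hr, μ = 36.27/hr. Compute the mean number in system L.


ρ = 45.38/36.27 = 1.2512
L = ρ[1 − (K+1)ρ^K + Kρ^(K+1)] / [(1−ρ)(1−ρ^(K+1))]
Numerator: 1.2512·(1 − 9·6.005311 + 8·7.513675) = 8.835281
Denominator: (-0.2512)·(-6.513675) = 1.636051
L = 8.835281/1.636051 = 5.4004

Final: 5.4004


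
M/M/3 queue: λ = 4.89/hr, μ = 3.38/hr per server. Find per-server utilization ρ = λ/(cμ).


ρ = λ/(cμ) = 4.89/(3·3.38) = 4.89/10.14 = 0.4822

Final: 0.4822


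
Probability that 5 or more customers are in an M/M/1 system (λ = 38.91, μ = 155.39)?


ρ = 38.91/155.39 = 0.2504
P(N ≥ n) = ρ^n = 0.2504^5 = 0.0009844

Final: 0.0009844


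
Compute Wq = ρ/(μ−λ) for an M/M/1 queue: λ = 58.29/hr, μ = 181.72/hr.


ρ = 58.29/181.72 = 0.3208
Wq = ρ/(μ−λ) = 0.3208/(181.72 − 58.29) = 0.3208/123.43 = 0.002599 hr

Final: 0.002599 hr


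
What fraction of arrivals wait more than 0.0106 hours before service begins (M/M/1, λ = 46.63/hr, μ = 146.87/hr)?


ρ = 46.63/146.87 = 0.3175
P(Wq > t) = ρ·e^{−(μ−λ)t} = 0.3175·e^{−1.0625}
= 0.3175·0.345576 = 0.109717

Final: 0.109717


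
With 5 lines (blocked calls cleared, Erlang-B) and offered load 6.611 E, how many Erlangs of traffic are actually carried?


B(5,6.611) = 0.400977 (Erlang-B)
Carried load = a(1 − B) = 6.611·(1 − 0.400977) = 6.611·0.599023 = 3.9601 E

Final: 3.9601 Erlangs


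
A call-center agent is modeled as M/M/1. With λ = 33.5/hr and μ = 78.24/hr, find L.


ρ = λ/μ = 33.5/78.24 = 0.4282
L = ρ/(1−ρ) = 0.4282/(1 − 0.4282) = 0.4282/0.5718 = 0.7488

Final: 0.7488


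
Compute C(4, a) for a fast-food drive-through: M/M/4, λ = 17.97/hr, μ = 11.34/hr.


a = λ/μ = 1.5847; ρ = a/4 = 0.3962
P₀ = 0.202488 (from M/M/c formula)
C(c,a) = [a^c/(c!(1−ρ))]·P₀ = [6.30580/(24·0.6038)]·0.202488
= 0.43512·0.202488 = 0.088107

Final: 0.088107


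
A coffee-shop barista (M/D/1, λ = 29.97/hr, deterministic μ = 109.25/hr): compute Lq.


ρ = 29.97/109.25 = 0.2743
M/D/1: Lq = ρ²/(2(1−ρ)) = 0.07525/(2·0.7257) = 0.05185

Final: 0.05185


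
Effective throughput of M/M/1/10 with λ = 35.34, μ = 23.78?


ρ = 1.4861; P_K = (1−ρ)ρ^10/(1−ρ^11) = 0.331351
λ_eff = λ(1 − P_K) = 35.34·(1 − 0.331351) = 35.34·0.668649 = 23.6300 /hr

Final: 23.6300 /hr


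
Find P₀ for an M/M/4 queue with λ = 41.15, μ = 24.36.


a = λ/μ = 41.15/24.36 = 1.6892; ρ = a/c = 0.4223
Σ_{k=0}^{3} a^k/k! (terms k=0..3) = 1.00000 + 1.68924 + 1.42677 + 0.80339 = 4.91941
Tail: a^4/(4!(1−ρ)) = 8.14273/(24·0.5777) = 0.58731
P₀ = 1/(4.91941 + 0.58731) = 1/5.50672 = 0.181596

Final: 0.181596


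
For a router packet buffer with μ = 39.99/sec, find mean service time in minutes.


Mean service time = 1/μ = 1/39.99 second = 0.02501 second
In minutes: 0.02501 × 0.0166667 = 0.0004168 min

Final: 0.0004168 min


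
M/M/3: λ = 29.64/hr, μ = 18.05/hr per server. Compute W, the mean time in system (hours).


a = 1.6421; ρ = 0.5474; P₀ = 0.177910
Lq = P₀·a^c·ρ/(c!(1−ρ)²) = 0.35079
Wq = Lq/λ = 0.35079/29.64 = 0.01183 hr
W = Wq + 1/μ = 0.01183 + 0.05540 = 0.06724 hr

Final: 0.06724 hr


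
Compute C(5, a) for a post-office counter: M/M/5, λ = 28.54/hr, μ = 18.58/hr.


a = λ/μ = 1.5361; ρ = a/5 = 0.3072
P₀ = 0.214838 (from M/M/c formula)
C(c,a) = [a^c/(c!(1−ρ))]·P₀ = [8.55148/(120·0.6928)]·0.214838
= 0.10286·0.214838 = 0.022099

Final: 0.022099


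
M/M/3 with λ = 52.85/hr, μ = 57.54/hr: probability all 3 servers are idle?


a = λ/μ = 52.85/57.54 = 0.9185; ρ = a/c = 0.3062
Σ_{k=0}^{2} a^k/k! (terms k=0..2) = 1.00000 + 0.91849 + 0.42181 = 2.34030
Tail: a^3/(3!(1−ρ)) = 0.77486/(6·0.6938) = 0.18613
P₀ = 1/(2.34030 + 0.18613) = 1/2.52644 = 0.395815

Final: 0.395815


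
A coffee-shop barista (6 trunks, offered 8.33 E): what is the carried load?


B(6,8.33) = 0.407312 (Erlang-B)
Carried load = a(1 − B) = 8.33·(1 − 0.407312) = 8.33·0.592688 = 4.9371 E

Final: 4.9371 Erlangs


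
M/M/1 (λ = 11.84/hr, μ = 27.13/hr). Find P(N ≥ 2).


ρ = 11.84/27.13 = 0.4364
P(N ≥ n) = ρ^n = 0.4364^2 = 0.190460

Final: 0.190460


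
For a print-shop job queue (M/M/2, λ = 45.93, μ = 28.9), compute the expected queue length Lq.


a = λ/μ = 1.5893; ρ = a/2 = 0.7946
P₀ = 0.114432
Lq = P₀·a^c·ρ / (c!·(1−ρ)²) = 0.114432·2.52579·0.7946/(2·0.04217)
= 2.72293

Final: 2.72293


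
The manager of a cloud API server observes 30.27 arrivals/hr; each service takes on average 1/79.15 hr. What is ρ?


ρ = λ/μ = 30.27/79.15 = 0.3824

Final: 0.3824


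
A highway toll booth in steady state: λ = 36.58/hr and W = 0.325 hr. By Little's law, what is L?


L = λW = 36.58·0.325 = 11.8885

Final: 11.8885


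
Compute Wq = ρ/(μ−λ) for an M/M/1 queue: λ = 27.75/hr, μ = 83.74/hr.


ρ = 27.75/83.74 = 0.3314
Wq = ρ/(μ−λ) = 0.3314/(83.74 − 27.75) = 0.3314/55.99 = 0.005919 hr

Final: 0.005919 hr


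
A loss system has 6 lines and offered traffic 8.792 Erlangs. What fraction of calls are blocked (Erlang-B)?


B(c,a) = (a^c/c!) / Σ_{k=0}^{c} a^k/k!
a^6/6! = 641.495450
Σ terms (k=0..6): 1.00000 + 8.79200 + 38.64963 + 113.26919 + 248.96568 + 437.78124 + 641.49545 = 1489.953189
B = 641.495450/1489.953189 = 0.430547

Final: 0.430547


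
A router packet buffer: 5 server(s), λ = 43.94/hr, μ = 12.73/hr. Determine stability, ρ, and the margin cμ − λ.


Total capacity cμ = 5·12.73 = 63.65/hr
ρ = λ/(cμ) = 43.94/63.65 = 0.6903
Stable ⇔ ρ < 1: YES
Spare capacity = cμ − λ = 63.65 − 43.94 = 19.71/hr

Final: ρ = 0.6903; stable; margin = 19.71/hr


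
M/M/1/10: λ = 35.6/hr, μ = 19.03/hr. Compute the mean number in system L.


ρ = 35.6/19.03 = 1.8707
L = ρ[1 − (K+1)ρ^K + Kρ^(K+1)] / [(1−ρ)(1−ρ^(K+1))]
Numerator: 1.8707·(1 − 11·524.942937 + 10·982.026724) = 7570.649482
Denominator: (-0.8707)·(-981.026724) = 854.209817
L = 7570.649482/854.209817 = 8.8628

Final: 8.8628


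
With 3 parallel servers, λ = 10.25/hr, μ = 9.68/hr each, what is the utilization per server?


ρ = λ/(cμ) = 10.25/(3·9.68) = 10.25/29.04 = 0.3530

Final: 0.3530


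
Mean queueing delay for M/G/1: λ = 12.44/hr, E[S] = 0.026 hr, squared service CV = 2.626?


ρ = λ·E[S] = 12.44·0.026 = 0.3234
E[S²] = E[S]²(1+C_s²) = 0.026²·(1+2.626) = 0.002451
Wq = λ·E[S²]/(2(1−ρ)) = 12.44·0.002451/(2·0.6766) = 0.02254 hr

Final: 0.02254 hr


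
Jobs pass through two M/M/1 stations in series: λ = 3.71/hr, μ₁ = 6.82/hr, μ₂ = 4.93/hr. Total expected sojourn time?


Each node sees arrival rate λ = 3.71/hr (tandem ⇒ throughput preserved).
W₁ = 1/(μ₁−λ) = 1/(6.82−3.71) = 0.32154 hr
W₂ = 1/(μ₂−λ) = 1/(4.93−3.71) = 0.81967 hr
W_total = W₁ + W₂ = 0.32154 + 0.81967 = 1.14122 hr

Final: 1.14122 hr


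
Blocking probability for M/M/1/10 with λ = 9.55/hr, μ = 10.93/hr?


ρ = λ/μ = 9.55/10.93 = 0.8737
P_K = (1−ρ)ρ^K/(1−ρ^(K+1)) = (0.1263·0.259318)/(1 − 0.226577)
= 0.032741/0.773423 = 0.042332

Final: 0.042332


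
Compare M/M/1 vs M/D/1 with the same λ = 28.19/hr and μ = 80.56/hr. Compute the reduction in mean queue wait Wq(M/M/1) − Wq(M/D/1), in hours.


ρ = 28.19/80.56 = 0.3499
Wq(M/M/1) = ρ/(μ−λ) = 0.3499/52.37 = 0.006682 hr
Wq(M/D/1) = ρ/(2(μ−λ)) = 0.003341 hr
Savings = 0.006682 − 0.003341 = 0.003341 hr

Final: 0.003341 hr


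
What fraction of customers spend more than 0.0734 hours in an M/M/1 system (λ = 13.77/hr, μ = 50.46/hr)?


W ~ Exponential(μ−λ) for M/M/1.
μ − λ = 50.46 − 13.77 = 36.6900
P(W > t) = e^{−(μ−λ)t} = e^{−2.6930} = 0.067674

Final: 0.067674


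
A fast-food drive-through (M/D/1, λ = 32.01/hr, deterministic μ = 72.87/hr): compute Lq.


ρ = 32.01/72.87 = 0.4393
M/D/1: Lq = ρ²/(2(1−ρ)) = 0.1930/(2·0.5607) = 0.17207

Final: 0.17207


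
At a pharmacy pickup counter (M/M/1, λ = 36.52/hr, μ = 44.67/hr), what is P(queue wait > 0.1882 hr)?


ρ = 36.52/44.67 = 0.8176
P(Wq > t) = ρ·e^{−(μ−λ)t} = 0.8176·e^{−1.5338}
= 0.8176·0.215708 = 0.176352

Final: 0.176352


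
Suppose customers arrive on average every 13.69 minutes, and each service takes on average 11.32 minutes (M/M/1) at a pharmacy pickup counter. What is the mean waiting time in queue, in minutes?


λ = 60/13.69 = 4.3828 /hr
μ = 60/11.32 = 5.3004 /hr
ρ = λ/μ = 4.3828/5.3004 = 0.8269
Wq = ρ/(μ−λ) = 0.8269/(5.3004−4.3828) = 0.90114 hr
In minutes: 0.90114·60 = 54.069 min

Final: 54.069 min


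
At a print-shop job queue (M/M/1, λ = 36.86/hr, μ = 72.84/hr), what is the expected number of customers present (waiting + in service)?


ρ = λ/μ = 36.86/72.84 = 0.5060
L = ρ/(1−ρ) = 0.5060/(1 − 0.5060) = 0.5060/0.4940 = 1.0245

Final: 1.0245


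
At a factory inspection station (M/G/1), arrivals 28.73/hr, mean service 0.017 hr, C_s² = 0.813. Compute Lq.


ρ = λ·E[S] = 28.73·0.017 = 0.4884
Lq = ρ²(1+C_s²)/(2(1−ρ)) = 0.2385·(1+0.813)/(2·0.5116)
= 0.2385·1.8130/1.0232 = 0.42268

Final: 0.42268


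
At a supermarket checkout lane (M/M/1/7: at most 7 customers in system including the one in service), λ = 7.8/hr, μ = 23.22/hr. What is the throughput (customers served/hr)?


ρ = 0.3359; P_K = (1−ρ)ρ^7/(1−ρ^8) = 0.0003206
λ_eff = λ(1 − P_K) = 7.8·(1 − 0.0003206) = 7.8·0.999679 = 7.7975 /hr

Final: 7.7975 /hr


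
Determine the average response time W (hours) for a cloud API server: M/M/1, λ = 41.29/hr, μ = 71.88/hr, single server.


W = 1/(μ−λ) = 1/(71.88 − 41.29) = 1/30.59 = 0.03269 hr

Final: 0.03269 hr


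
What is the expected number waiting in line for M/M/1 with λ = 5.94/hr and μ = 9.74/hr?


ρ = 5.94/9.74 = 0.6099
Lq = ρ²/(1−ρ) = 0.3719/0.3901 = 0.9533

Final: 0.9533


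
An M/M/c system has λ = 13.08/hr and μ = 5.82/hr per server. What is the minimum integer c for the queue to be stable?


Stability requires cμ > λ ⇔ c > λ/μ.
λ/μ = 13.08/5.82 = 2.2474
Minimum integer c = ⌊2.2474⌋ + 1 = 3
Check: 3·5.82 = 17.46 > 13.08, while 2·5.82 = 11.64 ≤ 13.08

Final: 3 servers


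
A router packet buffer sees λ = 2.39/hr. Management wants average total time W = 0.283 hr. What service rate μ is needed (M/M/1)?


W = 1/(μ−λ) ⇒ μ − λ = 1/W = 1/0.283 = 3.5336
μ = λ + 1/W = 2.39 + 3.5336 = 5.9236 per hr

Final: 5.9236 /hr


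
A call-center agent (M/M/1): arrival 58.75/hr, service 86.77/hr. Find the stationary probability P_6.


ρ = 58.75/86.77 = 0.6771
P_n = (1−ρ)·ρ^n = (1 − 0.6771)·0.6771^6 = 0.3229·0.096345 = 0.031112

Final: 0.031112


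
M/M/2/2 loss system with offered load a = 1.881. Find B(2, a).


B(c,a) = (a^c/c!) / Σ_{k=0}^{c} a^k/k!
a^2/2! = 1.769081
Σ terms (k=0..2): 1.00000 + 1.88100 + 1.76908 = 4.650080
B = 1.769081/4.650080 = 0.380441

Final: 0.380441


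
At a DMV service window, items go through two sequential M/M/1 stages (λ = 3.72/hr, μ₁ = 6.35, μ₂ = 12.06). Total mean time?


Each node sees arrival rate λ = 3.72/hr (tandem ⇒ throughput preserved).
W₁ = 1/(μ₁−λ) = 1/(6.35−3.72) = 0.38023 hr
W₂ = 1/(μ₂−λ) = 1/(12.06−3.72) = 0.11990 hr
W_total = W₁ + W₂ = 0.38023 + 0.11990 = 0.50013 hr

Final: 0.50013 hr


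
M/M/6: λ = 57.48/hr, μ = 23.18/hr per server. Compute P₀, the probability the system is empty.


a = λ/μ = 57.48/23.18 = 2.4797; ρ = a/c = 0.4133
Σ_{k=0}^{5} a^k/k! (terms k=0..5) = 1.00000 + 2.47972 + 3.07452 + 2.54132 + 1.57544 + 0.78133 = 11.45233
Tail: a^6/(6!(1−ρ)) = 232.49840/(720·0.5867) = 0.55038
P₀ = 1/(11.45233 + 0.55038) = 1/12.00271 = 0.083315

Final: 0.083315


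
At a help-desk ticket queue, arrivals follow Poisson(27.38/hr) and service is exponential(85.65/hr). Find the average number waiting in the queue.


ρ = 27.38/85.65 = 0.3197
Lq = ρ²/(1−ρ) = 0.1022/0.6803 = 0.1502

Final: 0.1502


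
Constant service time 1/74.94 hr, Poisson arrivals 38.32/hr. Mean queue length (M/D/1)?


ρ = 38.32/74.94 = 0.5113
M/D/1: Lq = ρ²/(2(1−ρ)) = 0.2615/(2·0.4887) = 0.26754

Final: 0.26754


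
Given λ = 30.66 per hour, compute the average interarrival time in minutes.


Mean interarrival time = 1/λ = 1/30.66 hour = 0.03262 hour
In minutes: 0.03262 × 60 = 1.9569 min

Final: 1.9569 min


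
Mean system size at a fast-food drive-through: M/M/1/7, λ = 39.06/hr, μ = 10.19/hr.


ρ = 39.06/10.19 = 3.8332
L = ρ[1 − (K+1)ρ^K + Kρ^(K+1)] / [(1−ρ)(1−ρ^(K+1))]
Numerator: 3.8332·(1 − 8·12159.238710 + 7·46608.426303) = 877742.499261
Denominator: (-2.8332)·(-46607.426303) = 132046.751458
L = 877742.499261/132046.751458 = 6.6472

Final: 6.6472


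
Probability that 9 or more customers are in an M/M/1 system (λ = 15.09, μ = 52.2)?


ρ = 15.09/52.2 = 0.2891
P(N ≥ n) = ρ^n = 0.2891^9 = 0.00001410

Final: 0.00001410
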